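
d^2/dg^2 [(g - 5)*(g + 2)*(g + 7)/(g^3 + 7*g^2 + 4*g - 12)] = 2*(-3*g^3 - 87*g^2 - 489*g - 989)/(g^6 + 15*g^5 + 57*g^4 - 55*g^3 - 342*g^2 + 540*g - 216)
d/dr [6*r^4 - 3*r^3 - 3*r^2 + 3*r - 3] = 24*r^3 - 9*r^2 - 6*r + 3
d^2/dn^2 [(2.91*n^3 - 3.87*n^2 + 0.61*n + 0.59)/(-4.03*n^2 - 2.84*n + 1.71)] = (-5.6843418860808e-14*n^5 + 5.6843418860808e-14*n^4 - 195.448904*n^3 + 187.315944*n^2 - 116.792952*n - 0.941415999999998)/(65.450827*n^6 + 138.372468*n^5 + 14.197287*n^4 - 94.521448*n^3 - 6.024159*n^2 + 24.913332*n - 5.000211)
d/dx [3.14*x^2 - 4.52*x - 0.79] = 6.28*x - 4.52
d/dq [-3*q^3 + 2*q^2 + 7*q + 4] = -9*q^2 + 4*q + 7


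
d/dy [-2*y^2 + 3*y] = 3 - 4*y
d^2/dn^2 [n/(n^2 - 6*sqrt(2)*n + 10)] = 2*(4*n*(n - 3*sqrt(2))^2 + 3*(-n + 2*sqrt(2))*(n^2 - 6*sqrt(2)*n + 10))/(n^2 - 6*sqrt(2)*n + 10)^3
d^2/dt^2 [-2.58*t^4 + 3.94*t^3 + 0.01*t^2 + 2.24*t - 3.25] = -30.96*t^2 + 23.64*t + 0.02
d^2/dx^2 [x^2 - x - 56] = 2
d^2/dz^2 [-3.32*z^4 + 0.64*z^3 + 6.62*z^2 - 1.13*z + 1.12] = -39.84*z^2 + 3.84*z + 13.24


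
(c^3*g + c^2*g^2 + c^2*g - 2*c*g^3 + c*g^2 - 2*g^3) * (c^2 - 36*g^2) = c^5*g + c^4*g^2 + c^4*g - 38*c^3*g^3 + c^3*g^2 - 36*c^2*g^4 - 38*c^2*g^3 + 72*c*g^5 - 36*c*g^4 + 72*g^5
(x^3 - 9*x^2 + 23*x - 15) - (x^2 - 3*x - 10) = x^3 - 10*x^2 + 26*x - 5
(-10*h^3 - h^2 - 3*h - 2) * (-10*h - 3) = 100*h^4 + 40*h^3 + 33*h^2 + 29*h + 6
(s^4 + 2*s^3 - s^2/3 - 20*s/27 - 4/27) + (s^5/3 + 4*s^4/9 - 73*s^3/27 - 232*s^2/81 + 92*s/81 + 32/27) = s^5/3 + 13*s^4/9 - 19*s^3/27 - 259*s^2/81 + 32*s/81 + 28/27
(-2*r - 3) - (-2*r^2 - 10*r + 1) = 2*r^2 + 8*r - 4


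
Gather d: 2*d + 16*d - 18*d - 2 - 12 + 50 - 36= 0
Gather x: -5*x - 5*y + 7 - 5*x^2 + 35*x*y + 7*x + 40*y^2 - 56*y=-5*x^2 + x*(35*y + 2) + 40*y^2 - 61*y + 7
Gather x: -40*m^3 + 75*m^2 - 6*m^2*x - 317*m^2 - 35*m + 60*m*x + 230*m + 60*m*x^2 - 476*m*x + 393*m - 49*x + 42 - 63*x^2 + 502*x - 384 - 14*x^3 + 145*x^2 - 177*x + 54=-40*m^3 - 242*m^2 + 588*m - 14*x^3 + x^2*(60*m + 82) + x*(-6*m^2 - 416*m + 276) - 288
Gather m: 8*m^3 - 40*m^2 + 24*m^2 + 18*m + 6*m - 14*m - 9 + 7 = 8*m^3 - 16*m^2 + 10*m - 2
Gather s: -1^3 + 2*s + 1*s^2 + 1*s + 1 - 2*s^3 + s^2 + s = -2*s^3 + 2*s^2 + 4*s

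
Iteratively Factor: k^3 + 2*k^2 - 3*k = (k - 1)*(k^2 + 3*k) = (k - 1)*(k + 3)*(k)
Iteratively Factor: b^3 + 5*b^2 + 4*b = (b + 4)*(b^2 + b) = b*(b + 4)*(b + 1)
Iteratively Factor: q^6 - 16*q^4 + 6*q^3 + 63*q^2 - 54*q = (q - 1)*(q^5 + q^4 - 15*q^3 - 9*q^2 + 54*q) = (q - 1)*(q + 3)*(q^4 - 2*q^3 - 9*q^2 + 18*q) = (q - 3)*(q - 1)*(q + 3)*(q^3 + q^2 - 6*q) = (q - 3)*(q - 2)*(q - 1)*(q + 3)*(q^2 + 3*q) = (q - 3)*(q - 2)*(q - 1)*(q + 3)^2*(q)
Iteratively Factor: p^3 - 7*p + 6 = (p - 2)*(p^2 + 2*p - 3) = (p - 2)*(p + 3)*(p - 1)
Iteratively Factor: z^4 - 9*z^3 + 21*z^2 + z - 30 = (z - 5)*(z^3 - 4*z^2 + z + 6) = (z - 5)*(z - 3)*(z^2 - z - 2) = (z - 5)*(z - 3)*(z - 2)*(z + 1)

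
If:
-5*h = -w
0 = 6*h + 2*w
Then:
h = 0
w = 0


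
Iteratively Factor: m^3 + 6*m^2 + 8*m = (m)*(m^2 + 6*m + 8) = m*(m + 4)*(m + 2)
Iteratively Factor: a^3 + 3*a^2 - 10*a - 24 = (a - 3)*(a^2 + 6*a + 8) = (a - 3)*(a + 2)*(a + 4)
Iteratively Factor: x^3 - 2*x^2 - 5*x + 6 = (x - 3)*(x^2 + x - 2) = (x - 3)*(x - 1)*(x + 2)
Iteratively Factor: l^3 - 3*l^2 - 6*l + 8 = (l - 4)*(l^2 + l - 2) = (l - 4)*(l - 1)*(l + 2)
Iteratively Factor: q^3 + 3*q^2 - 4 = (q + 2)*(q^2 + q - 2) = (q - 1)*(q + 2)*(q + 2)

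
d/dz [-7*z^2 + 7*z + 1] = 7 - 14*z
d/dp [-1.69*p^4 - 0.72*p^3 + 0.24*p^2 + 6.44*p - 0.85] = -6.76*p^3 - 2.16*p^2 + 0.48*p + 6.44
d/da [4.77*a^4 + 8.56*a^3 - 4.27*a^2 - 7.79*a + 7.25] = 19.08*a^3 + 25.68*a^2 - 8.54*a - 7.79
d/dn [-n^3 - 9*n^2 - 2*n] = -3*n^2 - 18*n - 2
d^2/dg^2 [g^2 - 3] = 2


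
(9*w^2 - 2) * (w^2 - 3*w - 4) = 9*w^4 - 27*w^3 - 38*w^2 + 6*w + 8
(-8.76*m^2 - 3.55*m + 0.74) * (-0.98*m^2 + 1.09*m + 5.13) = 8.5848*m^4 - 6.0694*m^3 - 49.5335*m^2 - 17.4049*m + 3.7962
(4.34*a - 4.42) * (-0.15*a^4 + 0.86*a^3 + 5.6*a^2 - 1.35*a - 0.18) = -0.651*a^5 + 4.3954*a^4 + 20.5028*a^3 - 30.611*a^2 + 5.1858*a + 0.7956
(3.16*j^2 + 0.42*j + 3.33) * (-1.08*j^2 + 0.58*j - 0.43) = -3.4128*j^4 + 1.3792*j^3 - 4.7116*j^2 + 1.7508*j - 1.4319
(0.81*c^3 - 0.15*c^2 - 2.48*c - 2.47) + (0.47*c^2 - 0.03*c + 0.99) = 0.81*c^3 + 0.32*c^2 - 2.51*c - 1.48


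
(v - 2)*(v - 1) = v^2 - 3*v + 2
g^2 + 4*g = g*(g + 4)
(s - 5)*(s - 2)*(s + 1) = s^3 - 6*s^2 + 3*s + 10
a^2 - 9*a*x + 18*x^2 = (a - 6*x)*(a - 3*x)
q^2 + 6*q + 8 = (q + 2)*(q + 4)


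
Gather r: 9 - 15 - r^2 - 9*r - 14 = -r^2 - 9*r - 20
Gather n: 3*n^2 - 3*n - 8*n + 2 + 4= 3*n^2 - 11*n + 6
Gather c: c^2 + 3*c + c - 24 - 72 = c^2 + 4*c - 96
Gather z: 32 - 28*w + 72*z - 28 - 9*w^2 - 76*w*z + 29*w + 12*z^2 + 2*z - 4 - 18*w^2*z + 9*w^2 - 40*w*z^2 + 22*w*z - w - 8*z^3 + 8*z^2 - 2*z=-8*z^3 + z^2*(20 - 40*w) + z*(-18*w^2 - 54*w + 72)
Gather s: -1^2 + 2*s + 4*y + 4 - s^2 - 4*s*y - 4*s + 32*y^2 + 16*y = -s^2 + s*(-4*y - 2) + 32*y^2 + 20*y + 3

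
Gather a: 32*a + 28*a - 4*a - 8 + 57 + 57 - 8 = 56*a + 98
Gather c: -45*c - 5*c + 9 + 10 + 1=20 - 50*c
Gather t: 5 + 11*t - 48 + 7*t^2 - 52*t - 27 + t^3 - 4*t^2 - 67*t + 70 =t^3 + 3*t^2 - 108*t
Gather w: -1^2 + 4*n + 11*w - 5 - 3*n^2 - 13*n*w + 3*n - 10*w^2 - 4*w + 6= -3*n^2 + 7*n - 10*w^2 + w*(7 - 13*n)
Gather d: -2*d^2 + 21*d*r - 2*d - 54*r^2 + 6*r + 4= -2*d^2 + d*(21*r - 2) - 54*r^2 + 6*r + 4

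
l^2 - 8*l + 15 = (l - 5)*(l - 3)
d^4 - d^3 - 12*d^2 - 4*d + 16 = (d - 4)*(d - 1)*(d + 2)^2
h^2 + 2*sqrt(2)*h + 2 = (h + sqrt(2))^2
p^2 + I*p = p*(p + I)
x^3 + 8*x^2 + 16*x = x*(x + 4)^2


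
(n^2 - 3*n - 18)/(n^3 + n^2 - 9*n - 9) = (n - 6)/(n^2 - 2*n - 3)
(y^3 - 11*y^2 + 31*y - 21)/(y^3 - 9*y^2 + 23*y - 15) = (y - 7)/(y - 5)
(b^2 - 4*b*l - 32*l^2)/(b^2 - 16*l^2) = (b - 8*l)/(b - 4*l)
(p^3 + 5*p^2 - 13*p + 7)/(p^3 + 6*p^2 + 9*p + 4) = (p^3 + 5*p^2 - 13*p + 7)/(p^3 + 6*p^2 + 9*p + 4)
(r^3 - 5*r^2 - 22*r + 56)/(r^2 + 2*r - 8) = r - 7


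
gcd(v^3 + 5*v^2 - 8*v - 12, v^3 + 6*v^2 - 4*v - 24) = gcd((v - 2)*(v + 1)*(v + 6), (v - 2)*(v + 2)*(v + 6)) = v^2 + 4*v - 12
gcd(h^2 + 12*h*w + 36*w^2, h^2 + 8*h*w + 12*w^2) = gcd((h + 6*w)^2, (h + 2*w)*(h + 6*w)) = h + 6*w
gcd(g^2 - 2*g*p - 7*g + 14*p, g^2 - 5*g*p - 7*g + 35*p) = g - 7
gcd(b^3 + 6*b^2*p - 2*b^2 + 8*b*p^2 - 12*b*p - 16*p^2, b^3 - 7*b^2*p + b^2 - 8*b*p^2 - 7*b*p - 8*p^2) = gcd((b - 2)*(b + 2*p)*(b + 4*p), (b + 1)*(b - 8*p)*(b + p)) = 1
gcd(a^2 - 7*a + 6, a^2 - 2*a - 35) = 1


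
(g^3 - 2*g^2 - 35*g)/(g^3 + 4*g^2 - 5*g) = (g - 7)/(g - 1)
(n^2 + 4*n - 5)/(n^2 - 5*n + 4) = (n + 5)/(n - 4)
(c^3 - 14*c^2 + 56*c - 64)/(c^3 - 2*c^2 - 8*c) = (c^2 - 10*c + 16)/(c*(c + 2))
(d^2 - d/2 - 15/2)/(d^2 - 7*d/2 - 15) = (d - 3)/(d - 6)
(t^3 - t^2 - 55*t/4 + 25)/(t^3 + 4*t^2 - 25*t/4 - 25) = (2*t - 5)/(2*t + 5)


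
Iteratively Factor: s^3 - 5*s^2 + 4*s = (s)*(s^2 - 5*s + 4) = s*(s - 4)*(s - 1)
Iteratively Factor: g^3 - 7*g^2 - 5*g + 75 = (g - 5)*(g^2 - 2*g - 15) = (g - 5)*(g + 3)*(g - 5)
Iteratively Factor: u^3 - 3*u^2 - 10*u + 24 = (u - 2)*(u^2 - u - 12) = (u - 4)*(u - 2)*(u + 3)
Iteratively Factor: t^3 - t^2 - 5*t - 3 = (t + 1)*(t^2 - 2*t - 3) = (t + 1)^2*(t - 3)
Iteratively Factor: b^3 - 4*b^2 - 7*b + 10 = (b - 1)*(b^2 - 3*b - 10) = (b - 5)*(b - 1)*(b + 2)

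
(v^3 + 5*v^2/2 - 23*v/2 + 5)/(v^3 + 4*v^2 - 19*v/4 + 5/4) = 2*(v - 2)/(2*v - 1)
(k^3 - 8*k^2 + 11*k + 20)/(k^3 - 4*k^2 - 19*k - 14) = (k^2 - 9*k + 20)/(k^2 - 5*k - 14)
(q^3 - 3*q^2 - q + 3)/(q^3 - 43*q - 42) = (q^2 - 4*q + 3)/(q^2 - q - 42)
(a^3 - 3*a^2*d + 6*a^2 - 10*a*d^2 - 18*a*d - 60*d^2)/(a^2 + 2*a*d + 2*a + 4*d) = (a^2 - 5*a*d + 6*a - 30*d)/(a + 2)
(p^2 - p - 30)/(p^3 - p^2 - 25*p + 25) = (p - 6)/(p^2 - 6*p + 5)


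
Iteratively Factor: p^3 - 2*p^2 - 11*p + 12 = (p - 1)*(p^2 - p - 12) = (p - 1)*(p + 3)*(p - 4)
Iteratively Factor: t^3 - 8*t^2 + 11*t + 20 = (t - 5)*(t^2 - 3*t - 4) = (t - 5)*(t + 1)*(t - 4)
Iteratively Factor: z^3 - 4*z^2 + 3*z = (z - 1)*(z^2 - 3*z) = z*(z - 1)*(z - 3)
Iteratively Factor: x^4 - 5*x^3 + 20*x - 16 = (x - 4)*(x^3 - x^2 - 4*x + 4) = (x - 4)*(x - 1)*(x^2 - 4) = (x - 4)*(x - 2)*(x - 1)*(x + 2)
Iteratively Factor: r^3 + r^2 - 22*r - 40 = (r - 5)*(r^2 + 6*r + 8) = (r - 5)*(r + 4)*(r + 2)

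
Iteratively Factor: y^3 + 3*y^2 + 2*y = (y + 2)*(y^2 + y) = (y + 1)*(y + 2)*(y)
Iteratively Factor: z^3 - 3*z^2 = (z)*(z^2 - 3*z) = z^2*(z - 3)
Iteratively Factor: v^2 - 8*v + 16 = (v - 4)*(v - 4)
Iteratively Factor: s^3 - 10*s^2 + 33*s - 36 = (s - 3)*(s^2 - 7*s + 12) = (s - 4)*(s - 3)*(s - 3)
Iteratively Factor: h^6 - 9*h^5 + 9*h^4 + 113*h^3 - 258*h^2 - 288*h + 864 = (h + 3)*(h^5 - 12*h^4 + 45*h^3 - 22*h^2 - 192*h + 288) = (h - 3)*(h + 3)*(h^4 - 9*h^3 + 18*h^2 + 32*h - 96) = (h - 4)*(h - 3)*(h + 3)*(h^3 - 5*h^2 - 2*h + 24) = (h - 4)*(h - 3)*(h + 2)*(h + 3)*(h^2 - 7*h + 12) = (h - 4)*(h - 3)^2*(h + 2)*(h + 3)*(h - 4)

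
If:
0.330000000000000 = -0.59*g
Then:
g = -0.56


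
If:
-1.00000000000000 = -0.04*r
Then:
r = 25.00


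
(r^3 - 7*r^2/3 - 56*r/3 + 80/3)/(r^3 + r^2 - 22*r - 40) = (r - 4/3)/(r + 2)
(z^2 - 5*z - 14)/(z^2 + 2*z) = (z - 7)/z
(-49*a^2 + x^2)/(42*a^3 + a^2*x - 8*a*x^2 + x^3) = (7*a + x)/(-6*a^2 - a*x + x^2)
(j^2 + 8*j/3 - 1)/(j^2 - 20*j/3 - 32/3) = (-3*j^2 - 8*j + 3)/(-3*j^2 + 20*j + 32)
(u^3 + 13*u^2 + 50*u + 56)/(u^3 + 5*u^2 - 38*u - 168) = (u + 2)/(u - 6)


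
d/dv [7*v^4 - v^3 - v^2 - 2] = v*(28*v^2 - 3*v - 2)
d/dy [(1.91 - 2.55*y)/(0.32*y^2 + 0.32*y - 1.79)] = (0.816*y^2 - 1.2224*y + 3.9533)/(0.1024*y^4 + 0.2048*y^3 - 1.0432*y^2 - 1.1456*y + 3.2041)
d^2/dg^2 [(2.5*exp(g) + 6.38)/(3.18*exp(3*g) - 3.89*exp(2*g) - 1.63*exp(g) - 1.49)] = (101.124*exp(6*g) + 487.877508*exp(5*g) - 778.476386*exp(4*g) + 458.170758*exp(3*g) + 306.486942*exp(2*g) - 137.0372*exp(g) - 9.944856)*exp(g)/(32.157432*exp(9*g) - 118.011708*exp(8*g) + 94.910598*exp(7*g) + 16.914259*exp(6*g) + 61.940445*exp(5*g) - 52.306914*exp(4*g) - 39.836851*exp(3*g) - 37.78491*exp(2*g) - 10.856289*exp(g) - 3.307949)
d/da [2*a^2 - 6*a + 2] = 4*a - 6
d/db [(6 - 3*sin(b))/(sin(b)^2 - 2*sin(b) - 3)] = 3*(sin(b)^2 - 4*sin(b) + 7)*cos(b)/((sin(b) - 3)^2*(sin(b) + 1)^2)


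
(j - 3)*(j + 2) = j^2 - j - 6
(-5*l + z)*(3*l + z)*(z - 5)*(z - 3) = -15*l^2*z^2 + 120*l^2*z - 225*l^2 - 2*l*z^3 + 16*l*z^2 - 30*l*z + z^4 - 8*z^3 + 15*z^2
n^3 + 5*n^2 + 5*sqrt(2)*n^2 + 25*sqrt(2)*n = n*(n + 5)*(n + 5*sqrt(2))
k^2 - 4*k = k*(k - 4)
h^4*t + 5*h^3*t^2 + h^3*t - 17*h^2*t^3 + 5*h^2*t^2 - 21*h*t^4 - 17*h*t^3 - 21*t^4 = (h - 3*t)*(h + t)*(h + 7*t)*(h*t + t)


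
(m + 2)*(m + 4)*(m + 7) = m^3 + 13*m^2 + 50*m + 56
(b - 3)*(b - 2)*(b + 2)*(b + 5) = b^4 + 2*b^3 - 19*b^2 - 8*b + 60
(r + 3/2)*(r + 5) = r^2 + 13*r/2 + 15/2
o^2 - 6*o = o*(o - 6)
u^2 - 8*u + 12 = (u - 6)*(u - 2)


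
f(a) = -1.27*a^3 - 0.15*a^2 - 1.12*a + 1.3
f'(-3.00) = -34.51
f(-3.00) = 37.60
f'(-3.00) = -34.51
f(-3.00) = 37.60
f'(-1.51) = -9.35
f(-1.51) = 7.02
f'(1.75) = -13.31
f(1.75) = -7.93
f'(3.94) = -61.45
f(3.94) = -83.12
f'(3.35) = -44.88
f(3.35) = -51.88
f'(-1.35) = -7.66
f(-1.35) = 5.66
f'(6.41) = -159.59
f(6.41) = -346.53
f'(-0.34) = -1.46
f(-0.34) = 1.71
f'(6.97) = -188.30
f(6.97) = -443.83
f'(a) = -3.81*a^2 - 0.3*a - 1.12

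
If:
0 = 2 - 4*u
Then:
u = 1/2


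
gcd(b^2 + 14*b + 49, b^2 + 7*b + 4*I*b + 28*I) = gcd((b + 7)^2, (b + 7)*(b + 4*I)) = b + 7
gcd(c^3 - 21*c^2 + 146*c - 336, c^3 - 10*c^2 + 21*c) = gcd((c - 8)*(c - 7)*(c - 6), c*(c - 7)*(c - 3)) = c - 7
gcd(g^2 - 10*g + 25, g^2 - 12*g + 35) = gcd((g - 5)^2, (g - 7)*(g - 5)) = g - 5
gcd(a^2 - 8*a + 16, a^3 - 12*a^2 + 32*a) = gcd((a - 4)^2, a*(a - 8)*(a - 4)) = a - 4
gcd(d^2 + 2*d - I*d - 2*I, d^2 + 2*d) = d + 2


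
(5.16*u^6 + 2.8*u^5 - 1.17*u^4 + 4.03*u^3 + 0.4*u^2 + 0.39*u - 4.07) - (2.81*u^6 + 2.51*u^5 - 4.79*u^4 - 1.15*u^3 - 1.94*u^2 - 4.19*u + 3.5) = 2.35*u^6 + 0.29*u^5 + 3.62*u^4 + 5.18*u^3 + 2.34*u^2 + 4.58*u - 7.57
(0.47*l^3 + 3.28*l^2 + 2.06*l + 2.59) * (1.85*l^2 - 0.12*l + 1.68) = 0.8695*l^5 + 6.0116*l^4 + 4.207*l^3 + 10.0547*l^2 + 3.15*l + 4.3512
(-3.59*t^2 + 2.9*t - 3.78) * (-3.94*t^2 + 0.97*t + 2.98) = 14.1446*t^4 - 14.9083*t^3 + 7.008*t^2 + 4.9754*t - 11.2644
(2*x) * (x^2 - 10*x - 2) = 2*x^3 - 20*x^2 - 4*x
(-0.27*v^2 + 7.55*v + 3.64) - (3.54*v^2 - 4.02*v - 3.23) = -3.81*v^2 + 11.57*v + 6.87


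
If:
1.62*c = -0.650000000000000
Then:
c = -0.40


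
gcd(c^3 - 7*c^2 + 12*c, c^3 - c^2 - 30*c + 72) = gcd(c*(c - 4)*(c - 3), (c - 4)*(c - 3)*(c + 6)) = c^2 - 7*c + 12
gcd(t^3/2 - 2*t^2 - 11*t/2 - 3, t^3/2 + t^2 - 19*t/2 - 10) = t + 1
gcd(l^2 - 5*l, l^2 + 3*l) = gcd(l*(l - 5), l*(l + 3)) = l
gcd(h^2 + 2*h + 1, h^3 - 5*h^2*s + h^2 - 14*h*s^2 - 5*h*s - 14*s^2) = h + 1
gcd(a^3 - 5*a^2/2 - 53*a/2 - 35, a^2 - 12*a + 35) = a - 7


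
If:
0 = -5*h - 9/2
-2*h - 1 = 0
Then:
No Solution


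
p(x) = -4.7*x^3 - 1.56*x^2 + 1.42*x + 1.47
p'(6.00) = -524.90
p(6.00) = -1061.37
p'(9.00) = -1168.76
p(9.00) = -3538.41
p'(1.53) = -36.36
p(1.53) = -16.84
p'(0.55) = -4.56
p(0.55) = 1.00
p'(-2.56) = -83.00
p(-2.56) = 66.46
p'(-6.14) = -510.99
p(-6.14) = 1021.87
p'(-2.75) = -96.63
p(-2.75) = 83.51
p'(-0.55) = -1.13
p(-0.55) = 1.00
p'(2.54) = -97.47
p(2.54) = -82.01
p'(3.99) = -235.50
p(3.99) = -316.25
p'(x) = -14.1*x^2 - 3.12*x + 1.42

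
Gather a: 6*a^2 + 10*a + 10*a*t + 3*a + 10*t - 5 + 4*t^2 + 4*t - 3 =6*a^2 + a*(10*t + 13) + 4*t^2 + 14*t - 8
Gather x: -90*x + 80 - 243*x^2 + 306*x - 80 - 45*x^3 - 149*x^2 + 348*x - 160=-45*x^3 - 392*x^2 + 564*x - 160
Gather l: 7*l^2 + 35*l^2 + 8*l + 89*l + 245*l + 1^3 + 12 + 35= 42*l^2 + 342*l + 48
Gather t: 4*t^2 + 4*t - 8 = 4*t^2 + 4*t - 8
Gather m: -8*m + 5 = 5 - 8*m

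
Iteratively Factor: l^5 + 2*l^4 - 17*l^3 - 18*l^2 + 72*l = (l - 2)*(l^4 + 4*l^3 - 9*l^2 - 36*l) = (l - 3)*(l - 2)*(l^3 + 7*l^2 + 12*l) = (l - 3)*(l - 2)*(l + 4)*(l^2 + 3*l) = (l - 3)*(l - 2)*(l + 3)*(l + 4)*(l)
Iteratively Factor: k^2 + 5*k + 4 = (k + 4)*(k + 1)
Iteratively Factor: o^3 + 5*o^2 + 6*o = (o + 2)*(o^2 + 3*o) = o*(o + 2)*(o + 3)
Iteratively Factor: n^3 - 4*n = (n + 2)*(n^2 - 2*n) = n*(n + 2)*(n - 2)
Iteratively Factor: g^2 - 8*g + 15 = (g - 5)*(g - 3)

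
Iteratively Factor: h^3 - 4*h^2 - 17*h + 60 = (h + 4)*(h^2 - 8*h + 15) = (h - 5)*(h + 4)*(h - 3)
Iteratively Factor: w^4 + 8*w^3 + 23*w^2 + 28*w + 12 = (w + 2)*(w^3 + 6*w^2 + 11*w + 6) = (w + 1)*(w + 2)*(w^2 + 5*w + 6) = (w + 1)*(w + 2)*(w + 3)*(w + 2)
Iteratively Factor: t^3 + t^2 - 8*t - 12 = (t + 2)*(t^2 - t - 6) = (t - 3)*(t + 2)*(t + 2)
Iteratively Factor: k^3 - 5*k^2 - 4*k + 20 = (k - 2)*(k^2 - 3*k - 10) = (k - 5)*(k - 2)*(k + 2)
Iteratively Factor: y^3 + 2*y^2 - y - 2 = (y - 1)*(y^2 + 3*y + 2) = (y - 1)*(y + 1)*(y + 2)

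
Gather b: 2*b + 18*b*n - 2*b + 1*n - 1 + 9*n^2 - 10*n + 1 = 18*b*n + 9*n^2 - 9*n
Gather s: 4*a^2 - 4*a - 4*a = 4*a^2 - 8*a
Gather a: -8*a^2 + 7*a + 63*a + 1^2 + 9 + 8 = -8*a^2 + 70*a + 18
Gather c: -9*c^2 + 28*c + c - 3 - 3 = -9*c^2 + 29*c - 6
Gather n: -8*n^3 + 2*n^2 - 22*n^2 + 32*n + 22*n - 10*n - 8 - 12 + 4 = -8*n^3 - 20*n^2 + 44*n - 16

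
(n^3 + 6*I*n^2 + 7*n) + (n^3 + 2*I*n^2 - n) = 2*n^3 + 8*I*n^2 + 6*n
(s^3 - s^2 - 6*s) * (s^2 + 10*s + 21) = s^5 + 9*s^4 + 5*s^3 - 81*s^2 - 126*s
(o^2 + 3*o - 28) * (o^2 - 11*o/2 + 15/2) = o^4 - 5*o^3/2 - 37*o^2 + 353*o/2 - 210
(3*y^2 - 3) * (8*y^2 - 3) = 24*y^4 - 33*y^2 + 9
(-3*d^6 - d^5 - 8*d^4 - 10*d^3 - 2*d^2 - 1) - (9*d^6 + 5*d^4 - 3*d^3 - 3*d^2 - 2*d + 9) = -12*d^6 - d^5 - 13*d^4 - 7*d^3 + d^2 + 2*d - 10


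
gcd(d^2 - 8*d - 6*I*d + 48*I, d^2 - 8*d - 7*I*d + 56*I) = d - 8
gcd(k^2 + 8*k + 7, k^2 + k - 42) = k + 7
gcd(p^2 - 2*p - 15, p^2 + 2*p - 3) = p + 3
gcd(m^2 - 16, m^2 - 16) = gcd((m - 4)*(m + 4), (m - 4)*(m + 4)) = m^2 - 16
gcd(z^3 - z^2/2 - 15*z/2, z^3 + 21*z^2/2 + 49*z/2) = z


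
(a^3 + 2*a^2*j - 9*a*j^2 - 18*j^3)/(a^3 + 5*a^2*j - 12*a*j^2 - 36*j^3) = (a + 3*j)/(a + 6*j)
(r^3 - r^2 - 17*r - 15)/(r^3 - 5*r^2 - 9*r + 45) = (r + 1)/(r - 3)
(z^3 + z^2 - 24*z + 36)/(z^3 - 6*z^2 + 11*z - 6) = (z + 6)/(z - 1)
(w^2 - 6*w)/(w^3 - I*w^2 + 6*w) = (w - 6)/(w^2 - I*w + 6)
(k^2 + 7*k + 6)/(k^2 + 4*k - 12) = (k + 1)/(k - 2)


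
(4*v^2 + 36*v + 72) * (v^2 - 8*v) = 4*v^4 + 4*v^3 - 216*v^2 - 576*v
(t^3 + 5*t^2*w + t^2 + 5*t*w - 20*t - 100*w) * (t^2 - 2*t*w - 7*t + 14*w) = t^5 + 3*t^4*w - 6*t^4 - 10*t^3*w^2 - 18*t^3*w - 27*t^3 + 60*t^2*w^2 - 81*t^2*w + 140*t^2 + 270*t*w^2 + 420*t*w - 1400*w^2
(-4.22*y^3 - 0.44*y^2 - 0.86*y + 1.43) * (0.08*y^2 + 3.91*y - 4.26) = -0.3376*y^5 - 16.5354*y^4 + 16.188*y^3 - 1.3738*y^2 + 9.2549*y - 6.0918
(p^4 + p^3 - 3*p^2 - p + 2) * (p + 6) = p^5 + 7*p^4 + 3*p^3 - 19*p^2 - 4*p + 12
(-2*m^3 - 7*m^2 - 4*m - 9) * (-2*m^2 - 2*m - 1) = 4*m^5 + 18*m^4 + 24*m^3 + 33*m^2 + 22*m + 9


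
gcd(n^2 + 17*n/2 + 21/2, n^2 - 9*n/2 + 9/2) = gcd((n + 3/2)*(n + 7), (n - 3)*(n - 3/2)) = 1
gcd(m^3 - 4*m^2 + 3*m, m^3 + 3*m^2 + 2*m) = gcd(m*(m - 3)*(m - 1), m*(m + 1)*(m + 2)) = m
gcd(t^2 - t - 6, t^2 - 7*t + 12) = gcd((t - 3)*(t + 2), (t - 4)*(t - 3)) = t - 3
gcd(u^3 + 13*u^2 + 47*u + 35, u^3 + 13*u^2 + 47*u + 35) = u^3 + 13*u^2 + 47*u + 35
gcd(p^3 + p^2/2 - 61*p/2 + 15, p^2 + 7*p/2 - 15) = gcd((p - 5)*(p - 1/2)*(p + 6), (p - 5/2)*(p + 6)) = p + 6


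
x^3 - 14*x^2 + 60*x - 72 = (x - 6)^2*(x - 2)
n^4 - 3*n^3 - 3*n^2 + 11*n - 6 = (n - 3)*(n - 1)^2*(n + 2)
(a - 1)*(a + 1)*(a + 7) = a^3 + 7*a^2 - a - 7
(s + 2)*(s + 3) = s^2 + 5*s + 6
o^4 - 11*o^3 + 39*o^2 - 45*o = o*(o - 5)*(o - 3)^2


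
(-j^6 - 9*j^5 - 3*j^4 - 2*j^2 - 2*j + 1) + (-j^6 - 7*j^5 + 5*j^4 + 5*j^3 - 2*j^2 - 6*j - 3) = -2*j^6 - 16*j^5 + 2*j^4 + 5*j^3 - 4*j^2 - 8*j - 2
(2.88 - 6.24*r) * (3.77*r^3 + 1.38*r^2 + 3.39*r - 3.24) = -23.5248*r^4 + 2.2464*r^3 - 17.1792*r^2 + 29.9808*r - 9.3312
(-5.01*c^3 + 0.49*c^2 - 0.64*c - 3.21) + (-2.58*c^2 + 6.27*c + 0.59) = -5.01*c^3 - 2.09*c^2 + 5.63*c - 2.62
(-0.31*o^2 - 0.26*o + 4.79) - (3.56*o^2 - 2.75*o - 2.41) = -3.87*o^2 + 2.49*o + 7.2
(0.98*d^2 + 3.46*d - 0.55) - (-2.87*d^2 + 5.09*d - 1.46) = 3.85*d^2 - 1.63*d + 0.91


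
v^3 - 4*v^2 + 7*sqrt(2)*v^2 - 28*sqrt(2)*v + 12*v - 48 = (v - 4)*(v + sqrt(2))*(v + 6*sqrt(2))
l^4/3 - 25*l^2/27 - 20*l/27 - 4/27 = (l/3 + 1/3)*(l - 2)*(l + 1/3)*(l + 2/3)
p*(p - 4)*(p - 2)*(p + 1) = p^4 - 5*p^3 + 2*p^2 + 8*p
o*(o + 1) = o^2 + o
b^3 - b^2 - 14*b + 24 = (b - 3)*(b - 2)*(b + 4)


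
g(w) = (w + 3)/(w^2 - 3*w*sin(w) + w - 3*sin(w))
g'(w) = (w + 3)*(3*w*cos(w) - 2*w + 3*sin(w) + 3*cos(w) - 1)/(w^2 - 3*w*sin(w) + w - 3*sin(w))^2 + 1/(w^2 - 3*w*sin(w) + w - 3*sin(w)) = (3*w^2*cos(w) - w^2 + 12*w*cos(w) - 6*w + 6*sin(w) + 9*cos(w) - 3)/((w + 1)^2*(w - 3*sin(w))^2)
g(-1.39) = -2.64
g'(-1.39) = -7.64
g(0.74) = -1.68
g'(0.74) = 2.10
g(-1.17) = -6.76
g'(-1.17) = -44.19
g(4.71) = 0.18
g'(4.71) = -0.03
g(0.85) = -1.48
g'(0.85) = 1.45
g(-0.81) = 8.46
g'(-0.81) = -34.02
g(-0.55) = 5.35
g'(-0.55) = -1.52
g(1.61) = -1.27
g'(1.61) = -0.81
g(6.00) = 0.19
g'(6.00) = 0.05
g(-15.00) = -0.07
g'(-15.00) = -0.02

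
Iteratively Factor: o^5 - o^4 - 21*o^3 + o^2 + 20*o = (o - 5)*(o^4 + 4*o^3 - o^2 - 4*o) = (o - 5)*(o + 1)*(o^3 + 3*o^2 - 4*o) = (o - 5)*(o - 1)*(o + 1)*(o^2 + 4*o) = o*(o - 5)*(o - 1)*(o + 1)*(o + 4)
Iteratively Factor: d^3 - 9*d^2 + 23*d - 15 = (d - 5)*(d^2 - 4*d + 3) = (d - 5)*(d - 3)*(d - 1)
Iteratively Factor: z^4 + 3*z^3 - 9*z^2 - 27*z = (z)*(z^3 + 3*z^2 - 9*z - 27) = z*(z + 3)*(z^2 - 9) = z*(z + 3)^2*(z - 3)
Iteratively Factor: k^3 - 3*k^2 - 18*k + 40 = (k - 5)*(k^2 + 2*k - 8) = (k - 5)*(k + 4)*(k - 2)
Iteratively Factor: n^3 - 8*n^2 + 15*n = (n - 5)*(n^2 - 3*n) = n*(n - 5)*(n - 3)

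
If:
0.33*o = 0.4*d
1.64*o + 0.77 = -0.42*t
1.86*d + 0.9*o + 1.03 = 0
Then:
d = -0.35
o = -0.42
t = -0.18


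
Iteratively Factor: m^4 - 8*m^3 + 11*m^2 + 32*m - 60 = (m + 2)*(m^3 - 10*m^2 + 31*m - 30) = (m - 2)*(m + 2)*(m^2 - 8*m + 15) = (m - 5)*(m - 2)*(m + 2)*(m - 3)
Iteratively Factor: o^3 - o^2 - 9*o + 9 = (o - 1)*(o^2 - 9) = (o - 3)*(o - 1)*(o + 3)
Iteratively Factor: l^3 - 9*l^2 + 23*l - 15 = (l - 5)*(l^2 - 4*l + 3) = (l - 5)*(l - 3)*(l - 1)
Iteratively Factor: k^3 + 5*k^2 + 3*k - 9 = (k + 3)*(k^2 + 2*k - 3) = (k - 1)*(k + 3)*(k + 3)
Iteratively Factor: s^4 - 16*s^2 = (s)*(s^3 - 16*s) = s^2*(s^2 - 16) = s^2*(s - 4)*(s + 4)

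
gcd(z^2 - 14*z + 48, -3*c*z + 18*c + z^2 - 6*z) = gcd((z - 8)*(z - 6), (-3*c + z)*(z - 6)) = z - 6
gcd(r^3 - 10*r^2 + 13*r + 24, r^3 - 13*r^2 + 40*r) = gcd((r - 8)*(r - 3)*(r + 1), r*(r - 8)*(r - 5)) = r - 8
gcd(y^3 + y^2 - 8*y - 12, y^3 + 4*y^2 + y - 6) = y + 2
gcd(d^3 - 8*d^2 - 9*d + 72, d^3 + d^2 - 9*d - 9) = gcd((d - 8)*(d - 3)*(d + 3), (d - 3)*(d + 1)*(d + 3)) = d^2 - 9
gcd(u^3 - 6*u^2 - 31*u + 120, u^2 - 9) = u - 3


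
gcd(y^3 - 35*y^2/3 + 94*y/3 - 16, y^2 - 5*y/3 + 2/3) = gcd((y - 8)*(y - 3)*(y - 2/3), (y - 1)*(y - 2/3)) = y - 2/3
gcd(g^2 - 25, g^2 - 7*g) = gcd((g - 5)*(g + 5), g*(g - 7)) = 1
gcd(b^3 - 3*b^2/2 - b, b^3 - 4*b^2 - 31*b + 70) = b - 2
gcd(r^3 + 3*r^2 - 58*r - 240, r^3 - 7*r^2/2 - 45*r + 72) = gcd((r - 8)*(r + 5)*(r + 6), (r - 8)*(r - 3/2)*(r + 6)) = r^2 - 2*r - 48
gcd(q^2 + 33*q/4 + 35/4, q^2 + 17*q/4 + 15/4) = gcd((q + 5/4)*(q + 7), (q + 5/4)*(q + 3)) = q + 5/4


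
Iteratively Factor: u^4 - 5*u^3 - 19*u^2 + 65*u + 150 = (u - 5)*(u^3 - 19*u - 30) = (u - 5)*(u + 3)*(u^2 - 3*u - 10) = (u - 5)^2*(u + 3)*(u + 2)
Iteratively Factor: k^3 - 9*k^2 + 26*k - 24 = (k - 4)*(k^2 - 5*k + 6) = (k - 4)*(k - 2)*(k - 3)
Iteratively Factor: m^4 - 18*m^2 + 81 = (m + 3)*(m^3 - 3*m^2 - 9*m + 27) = (m + 3)^2*(m^2 - 6*m + 9) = (m - 3)*(m + 3)^2*(m - 3)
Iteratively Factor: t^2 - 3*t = (t - 3)*(t)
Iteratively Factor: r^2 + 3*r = (r + 3)*(r)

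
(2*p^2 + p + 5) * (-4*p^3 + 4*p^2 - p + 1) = -8*p^5 + 4*p^4 - 18*p^3 + 21*p^2 - 4*p + 5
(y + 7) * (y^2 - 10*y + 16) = y^3 - 3*y^2 - 54*y + 112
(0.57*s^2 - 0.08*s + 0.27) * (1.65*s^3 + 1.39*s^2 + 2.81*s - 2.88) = 0.9405*s^5 + 0.6603*s^4 + 1.936*s^3 - 1.4911*s^2 + 0.9891*s - 0.7776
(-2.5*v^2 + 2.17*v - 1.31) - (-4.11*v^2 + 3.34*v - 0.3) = 1.61*v^2 - 1.17*v - 1.01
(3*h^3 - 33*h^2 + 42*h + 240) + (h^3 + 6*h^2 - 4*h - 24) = 4*h^3 - 27*h^2 + 38*h + 216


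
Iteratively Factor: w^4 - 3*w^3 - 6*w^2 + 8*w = (w)*(w^3 - 3*w^2 - 6*w + 8) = w*(w - 1)*(w^2 - 2*w - 8) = w*(w - 4)*(w - 1)*(w + 2)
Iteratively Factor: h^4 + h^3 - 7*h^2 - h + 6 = (h - 2)*(h^3 + 3*h^2 - h - 3) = (h - 2)*(h - 1)*(h^2 + 4*h + 3) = (h - 2)*(h - 1)*(h + 3)*(h + 1)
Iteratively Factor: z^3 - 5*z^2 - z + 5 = (z - 1)*(z^2 - 4*z - 5) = (z - 1)*(z + 1)*(z - 5)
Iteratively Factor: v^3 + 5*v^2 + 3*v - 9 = (v - 1)*(v^2 + 6*v + 9) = (v - 1)*(v + 3)*(v + 3)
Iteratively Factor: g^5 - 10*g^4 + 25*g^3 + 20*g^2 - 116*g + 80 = (g + 2)*(g^4 - 12*g^3 + 49*g^2 - 78*g + 40) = (g - 2)*(g + 2)*(g^3 - 10*g^2 + 29*g - 20) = (g - 4)*(g - 2)*(g + 2)*(g^2 - 6*g + 5) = (g - 5)*(g - 4)*(g - 2)*(g + 2)*(g - 1)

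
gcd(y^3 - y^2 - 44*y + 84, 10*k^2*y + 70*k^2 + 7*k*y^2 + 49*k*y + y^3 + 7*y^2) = y + 7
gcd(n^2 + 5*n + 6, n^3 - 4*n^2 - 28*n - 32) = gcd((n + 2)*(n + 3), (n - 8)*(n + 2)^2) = n + 2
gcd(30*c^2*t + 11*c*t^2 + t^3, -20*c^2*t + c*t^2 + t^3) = 5*c*t + t^2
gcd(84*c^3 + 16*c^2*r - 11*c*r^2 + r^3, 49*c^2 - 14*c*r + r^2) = -7*c + r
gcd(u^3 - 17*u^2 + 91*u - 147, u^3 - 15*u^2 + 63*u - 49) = u^2 - 14*u + 49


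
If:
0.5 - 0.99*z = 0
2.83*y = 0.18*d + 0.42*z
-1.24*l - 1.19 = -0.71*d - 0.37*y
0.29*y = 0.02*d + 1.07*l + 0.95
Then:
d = 0.12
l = -0.87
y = 0.08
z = 0.51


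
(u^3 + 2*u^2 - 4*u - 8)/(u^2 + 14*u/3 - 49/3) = 3*(u^3 + 2*u^2 - 4*u - 8)/(3*u^2 + 14*u - 49)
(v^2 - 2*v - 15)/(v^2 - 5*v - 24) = (v - 5)/(v - 8)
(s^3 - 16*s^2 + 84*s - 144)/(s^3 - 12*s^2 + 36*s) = (s - 4)/s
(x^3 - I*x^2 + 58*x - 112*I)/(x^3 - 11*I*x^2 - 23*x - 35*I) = (x^2 + 6*I*x + 16)/(x^2 - 4*I*x + 5)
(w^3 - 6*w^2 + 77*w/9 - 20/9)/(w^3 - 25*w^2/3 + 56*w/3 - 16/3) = (w - 5/3)/(w - 4)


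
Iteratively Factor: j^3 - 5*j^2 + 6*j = (j - 2)*(j^2 - 3*j) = (j - 3)*(j - 2)*(j)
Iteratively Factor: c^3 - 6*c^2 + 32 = (c - 4)*(c^2 - 2*c - 8) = (c - 4)^2*(c + 2)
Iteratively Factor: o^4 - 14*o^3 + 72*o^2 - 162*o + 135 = (o - 3)*(o^3 - 11*o^2 + 39*o - 45) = (o - 3)^2*(o^2 - 8*o + 15) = (o - 5)*(o - 3)^2*(o - 3)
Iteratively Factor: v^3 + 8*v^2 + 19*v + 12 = (v + 3)*(v^2 + 5*v + 4) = (v + 1)*(v + 3)*(v + 4)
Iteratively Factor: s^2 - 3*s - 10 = (s + 2)*(s - 5)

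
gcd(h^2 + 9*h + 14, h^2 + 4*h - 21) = h + 7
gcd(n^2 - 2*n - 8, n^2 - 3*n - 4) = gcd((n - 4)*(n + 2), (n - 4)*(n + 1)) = n - 4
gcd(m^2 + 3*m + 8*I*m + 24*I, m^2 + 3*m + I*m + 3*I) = m + 3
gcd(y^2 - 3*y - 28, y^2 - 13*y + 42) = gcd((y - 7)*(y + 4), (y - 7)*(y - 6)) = y - 7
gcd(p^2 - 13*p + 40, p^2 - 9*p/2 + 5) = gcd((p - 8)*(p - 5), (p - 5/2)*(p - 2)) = 1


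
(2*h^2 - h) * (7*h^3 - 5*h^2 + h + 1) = 14*h^5 - 17*h^4 + 7*h^3 + h^2 - h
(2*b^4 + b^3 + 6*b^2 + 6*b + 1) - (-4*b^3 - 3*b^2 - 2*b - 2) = 2*b^4 + 5*b^3 + 9*b^2 + 8*b + 3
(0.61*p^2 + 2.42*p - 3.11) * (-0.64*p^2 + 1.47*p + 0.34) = -0.3904*p^4 - 0.6521*p^3 + 5.7552*p^2 - 3.7489*p - 1.0574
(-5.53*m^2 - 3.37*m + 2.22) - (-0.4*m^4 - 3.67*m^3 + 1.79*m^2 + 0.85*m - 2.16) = 0.4*m^4 + 3.67*m^3 - 7.32*m^2 - 4.22*m + 4.38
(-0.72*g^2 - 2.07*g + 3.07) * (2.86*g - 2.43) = -2.0592*g^3 - 4.1706*g^2 + 13.8103*g - 7.4601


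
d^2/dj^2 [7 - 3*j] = 0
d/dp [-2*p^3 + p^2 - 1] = 2*p*(1 - 3*p)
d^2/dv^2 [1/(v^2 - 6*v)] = 2*(-v*(v - 6) + 4*(v - 3)^2)/(v^3*(v - 6)^3)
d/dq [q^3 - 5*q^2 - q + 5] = 3*q^2 - 10*q - 1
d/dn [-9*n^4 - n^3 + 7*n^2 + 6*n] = -36*n^3 - 3*n^2 + 14*n + 6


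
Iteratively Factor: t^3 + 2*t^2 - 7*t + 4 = (t - 1)*(t^2 + 3*t - 4) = (t - 1)^2*(t + 4)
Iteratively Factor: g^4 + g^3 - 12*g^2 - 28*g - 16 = (g - 4)*(g^3 + 5*g^2 + 8*g + 4) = (g - 4)*(g + 1)*(g^2 + 4*g + 4) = (g - 4)*(g + 1)*(g + 2)*(g + 2)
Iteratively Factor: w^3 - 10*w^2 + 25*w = (w - 5)*(w^2 - 5*w) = w*(w - 5)*(w - 5)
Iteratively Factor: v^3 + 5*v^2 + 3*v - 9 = (v + 3)*(v^2 + 2*v - 3) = (v + 3)^2*(v - 1)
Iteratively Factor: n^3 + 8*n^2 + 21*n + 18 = (n + 3)*(n^2 + 5*n + 6) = (n + 3)^2*(n + 2)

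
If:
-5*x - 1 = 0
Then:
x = -1/5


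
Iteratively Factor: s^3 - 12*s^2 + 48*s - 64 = (s - 4)*(s^2 - 8*s + 16) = (s - 4)^2*(s - 4)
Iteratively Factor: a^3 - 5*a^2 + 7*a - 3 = (a - 1)*(a^2 - 4*a + 3) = (a - 1)^2*(a - 3)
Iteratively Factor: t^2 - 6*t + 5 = (t - 1)*(t - 5)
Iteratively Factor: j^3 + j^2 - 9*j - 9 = (j + 1)*(j^2 - 9) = (j - 3)*(j + 1)*(j + 3)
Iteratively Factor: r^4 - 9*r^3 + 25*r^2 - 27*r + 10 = (r - 2)*(r^3 - 7*r^2 + 11*r - 5) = (r - 5)*(r - 2)*(r^2 - 2*r + 1) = (r - 5)*(r - 2)*(r - 1)*(r - 1)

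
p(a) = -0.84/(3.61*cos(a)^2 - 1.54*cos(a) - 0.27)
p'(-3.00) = -0.04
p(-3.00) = -0.18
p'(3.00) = 0.04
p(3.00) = -0.18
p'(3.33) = -0.06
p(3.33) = -0.18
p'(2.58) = 0.26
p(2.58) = -0.23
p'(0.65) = -3.41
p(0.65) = -1.06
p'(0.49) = -1.37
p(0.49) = -0.71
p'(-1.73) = -529.15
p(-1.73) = -12.95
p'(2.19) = 1.16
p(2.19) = -0.46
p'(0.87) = -35.31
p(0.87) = -3.53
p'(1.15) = -12.27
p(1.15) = 2.83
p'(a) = -0.84*(7.22*sin(a)*cos(a) - 1.54*sin(a))/(3.61*cos(a)^2 - 1.54*cos(a) - 0.27)^2 = (1.2936 - 6.0648*cos(a))*sin(a)/(-3.61*cos(a)^2 + 1.54*cos(a) + 0.27)^2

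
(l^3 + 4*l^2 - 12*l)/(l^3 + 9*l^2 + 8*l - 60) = l/(l + 5)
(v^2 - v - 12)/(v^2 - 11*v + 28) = (v + 3)/(v - 7)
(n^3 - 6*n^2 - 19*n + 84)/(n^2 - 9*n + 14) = (n^2 + n - 12)/(n - 2)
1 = 1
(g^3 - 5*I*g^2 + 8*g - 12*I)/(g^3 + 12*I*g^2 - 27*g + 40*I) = (g^2 - 4*I*g + 12)/(g^2 + 13*I*g - 40)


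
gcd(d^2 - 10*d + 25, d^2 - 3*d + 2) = 1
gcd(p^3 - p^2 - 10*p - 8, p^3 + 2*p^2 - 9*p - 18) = p + 2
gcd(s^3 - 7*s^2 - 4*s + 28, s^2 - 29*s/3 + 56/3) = s - 7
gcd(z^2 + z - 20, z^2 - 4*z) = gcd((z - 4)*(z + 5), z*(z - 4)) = z - 4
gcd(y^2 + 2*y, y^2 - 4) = y + 2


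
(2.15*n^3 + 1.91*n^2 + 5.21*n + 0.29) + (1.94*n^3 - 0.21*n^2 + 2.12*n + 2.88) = 4.09*n^3 + 1.7*n^2 + 7.33*n + 3.17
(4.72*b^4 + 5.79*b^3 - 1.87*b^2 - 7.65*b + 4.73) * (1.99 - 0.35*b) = -1.652*b^5 + 7.3663*b^4 + 12.1766*b^3 - 1.0438*b^2 - 16.879*b + 9.4127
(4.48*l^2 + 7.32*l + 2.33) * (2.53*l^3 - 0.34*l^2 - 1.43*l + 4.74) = 11.3344*l^5 + 16.9964*l^4 - 3.0003*l^3 + 9.9754*l^2 + 31.3649*l + 11.0442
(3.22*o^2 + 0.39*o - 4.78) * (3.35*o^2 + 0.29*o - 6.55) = 10.787*o^4 + 2.2403*o^3 - 36.9909*o^2 - 3.9407*o + 31.309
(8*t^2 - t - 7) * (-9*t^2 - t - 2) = -72*t^4 + t^3 + 48*t^2 + 9*t + 14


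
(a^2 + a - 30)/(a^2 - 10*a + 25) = (a + 6)/(a - 5)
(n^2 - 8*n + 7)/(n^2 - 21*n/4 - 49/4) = 4*(n - 1)/(4*n + 7)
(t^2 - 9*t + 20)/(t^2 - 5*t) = (t - 4)/t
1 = 1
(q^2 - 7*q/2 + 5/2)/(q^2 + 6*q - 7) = (q - 5/2)/(q + 7)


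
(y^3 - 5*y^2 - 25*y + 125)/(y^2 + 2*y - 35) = (y^2 - 25)/(y + 7)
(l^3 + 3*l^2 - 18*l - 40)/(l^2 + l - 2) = (l^2 + l - 20)/(l - 1)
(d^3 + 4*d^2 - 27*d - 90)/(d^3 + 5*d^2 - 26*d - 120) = (d + 3)/(d + 4)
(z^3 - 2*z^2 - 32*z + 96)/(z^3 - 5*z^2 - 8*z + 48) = (z + 6)/(z + 3)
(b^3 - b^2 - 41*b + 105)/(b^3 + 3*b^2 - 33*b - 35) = (b - 3)/(b + 1)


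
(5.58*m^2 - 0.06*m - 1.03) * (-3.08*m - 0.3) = -17.1864*m^3 - 1.4892*m^2 + 3.1904*m + 0.309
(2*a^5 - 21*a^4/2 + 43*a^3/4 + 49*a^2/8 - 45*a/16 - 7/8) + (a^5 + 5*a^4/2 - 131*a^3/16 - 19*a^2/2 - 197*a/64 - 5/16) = 3*a^5 - 8*a^4 + 41*a^3/16 - 27*a^2/8 - 377*a/64 - 19/16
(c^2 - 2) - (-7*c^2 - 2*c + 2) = 8*c^2 + 2*c - 4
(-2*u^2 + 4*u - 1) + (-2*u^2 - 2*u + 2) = -4*u^2 + 2*u + 1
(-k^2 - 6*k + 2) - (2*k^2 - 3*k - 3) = -3*k^2 - 3*k + 5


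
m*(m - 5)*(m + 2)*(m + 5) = m^4 + 2*m^3 - 25*m^2 - 50*m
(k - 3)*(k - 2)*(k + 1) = k^3 - 4*k^2 + k + 6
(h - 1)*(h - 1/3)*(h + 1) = h^3 - h^2/3 - h + 1/3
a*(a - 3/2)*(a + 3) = a^3 + 3*a^2/2 - 9*a/2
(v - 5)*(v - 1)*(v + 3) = v^3 - 3*v^2 - 13*v + 15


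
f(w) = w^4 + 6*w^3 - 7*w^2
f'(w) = 4*w^3 + 18*w^2 - 14*w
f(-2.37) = -87.64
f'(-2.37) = 81.04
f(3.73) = 407.55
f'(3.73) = 405.79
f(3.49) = 318.15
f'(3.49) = 340.42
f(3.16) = 219.14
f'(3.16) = 261.72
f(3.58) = 349.84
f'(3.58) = 364.11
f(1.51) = 9.90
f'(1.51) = 33.67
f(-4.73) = -291.01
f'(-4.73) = 45.64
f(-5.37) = -299.42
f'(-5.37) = -25.17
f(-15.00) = 28800.00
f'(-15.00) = -9240.00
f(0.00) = 0.00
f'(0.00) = 0.00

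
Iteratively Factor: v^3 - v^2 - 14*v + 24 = (v - 3)*(v^2 + 2*v - 8) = (v - 3)*(v + 4)*(v - 2)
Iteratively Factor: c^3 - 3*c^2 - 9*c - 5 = (c + 1)*(c^2 - 4*c - 5) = (c - 5)*(c + 1)*(c + 1)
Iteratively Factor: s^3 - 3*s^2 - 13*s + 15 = (s - 5)*(s^2 + 2*s - 3) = (s - 5)*(s - 1)*(s + 3)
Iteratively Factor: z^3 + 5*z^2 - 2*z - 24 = (z + 3)*(z^2 + 2*z - 8) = (z - 2)*(z + 3)*(z + 4)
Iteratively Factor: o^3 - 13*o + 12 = (o - 1)*(o^2 + o - 12) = (o - 3)*(o - 1)*(o + 4)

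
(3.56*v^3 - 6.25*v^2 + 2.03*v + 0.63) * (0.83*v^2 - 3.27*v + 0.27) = 2.9548*v^5 - 16.8287*v^4 + 23.0836*v^3 - 7.8027*v^2 - 1.512*v + 0.1701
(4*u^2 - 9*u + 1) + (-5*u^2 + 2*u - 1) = -u^2 - 7*u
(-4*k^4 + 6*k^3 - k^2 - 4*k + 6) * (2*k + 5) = -8*k^5 - 8*k^4 + 28*k^3 - 13*k^2 - 8*k + 30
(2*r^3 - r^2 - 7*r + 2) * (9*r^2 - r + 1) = 18*r^5 - 11*r^4 - 60*r^3 + 24*r^2 - 9*r + 2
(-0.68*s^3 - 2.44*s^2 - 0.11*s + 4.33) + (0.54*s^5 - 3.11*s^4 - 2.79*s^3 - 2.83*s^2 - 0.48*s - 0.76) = 0.54*s^5 - 3.11*s^4 - 3.47*s^3 - 5.27*s^2 - 0.59*s + 3.57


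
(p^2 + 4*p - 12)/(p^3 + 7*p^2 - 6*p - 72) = (p - 2)/(p^2 + p - 12)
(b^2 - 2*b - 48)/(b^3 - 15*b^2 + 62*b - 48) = (b + 6)/(b^2 - 7*b + 6)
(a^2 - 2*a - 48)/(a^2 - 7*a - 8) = (a + 6)/(a + 1)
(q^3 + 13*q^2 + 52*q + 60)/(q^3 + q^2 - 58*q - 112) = (q^2 + 11*q + 30)/(q^2 - q - 56)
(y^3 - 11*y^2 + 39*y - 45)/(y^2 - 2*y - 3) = (y^2 - 8*y + 15)/(y + 1)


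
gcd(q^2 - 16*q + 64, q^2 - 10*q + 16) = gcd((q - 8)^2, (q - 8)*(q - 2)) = q - 8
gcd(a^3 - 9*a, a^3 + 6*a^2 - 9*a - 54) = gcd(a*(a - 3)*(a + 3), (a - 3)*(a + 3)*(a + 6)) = a^2 - 9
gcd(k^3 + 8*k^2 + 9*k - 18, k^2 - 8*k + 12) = 1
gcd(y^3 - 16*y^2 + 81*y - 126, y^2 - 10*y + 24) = y - 6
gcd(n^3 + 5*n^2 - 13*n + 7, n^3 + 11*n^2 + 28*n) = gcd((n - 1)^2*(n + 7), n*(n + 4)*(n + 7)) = n + 7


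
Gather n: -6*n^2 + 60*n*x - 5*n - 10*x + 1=-6*n^2 + n*(60*x - 5) - 10*x + 1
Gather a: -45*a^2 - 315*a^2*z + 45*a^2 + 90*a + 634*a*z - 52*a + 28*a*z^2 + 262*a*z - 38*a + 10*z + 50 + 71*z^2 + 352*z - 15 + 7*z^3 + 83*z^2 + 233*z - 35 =-315*a^2*z + a*(28*z^2 + 896*z) + 7*z^3 + 154*z^2 + 595*z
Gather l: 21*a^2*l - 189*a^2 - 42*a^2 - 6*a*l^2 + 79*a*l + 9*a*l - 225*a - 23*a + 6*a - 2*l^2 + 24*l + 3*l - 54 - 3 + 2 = -231*a^2 - 242*a + l^2*(-6*a - 2) + l*(21*a^2 + 88*a + 27) - 55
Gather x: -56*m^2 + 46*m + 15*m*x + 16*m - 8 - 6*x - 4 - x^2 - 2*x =-56*m^2 + 62*m - x^2 + x*(15*m - 8) - 12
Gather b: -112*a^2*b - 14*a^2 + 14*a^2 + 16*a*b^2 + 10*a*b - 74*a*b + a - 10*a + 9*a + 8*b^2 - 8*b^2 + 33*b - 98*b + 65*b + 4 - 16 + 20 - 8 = 16*a*b^2 + b*(-112*a^2 - 64*a)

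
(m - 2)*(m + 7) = m^2 + 5*m - 14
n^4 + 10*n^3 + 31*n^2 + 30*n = n*(n + 2)*(n + 3)*(n + 5)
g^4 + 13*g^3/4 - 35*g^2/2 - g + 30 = (g - 2)^2*(g + 5/4)*(g + 6)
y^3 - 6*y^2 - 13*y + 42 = (y - 7)*(y - 2)*(y + 3)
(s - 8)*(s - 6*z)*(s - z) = s^3 - 7*s^2*z - 8*s^2 + 6*s*z^2 + 56*s*z - 48*z^2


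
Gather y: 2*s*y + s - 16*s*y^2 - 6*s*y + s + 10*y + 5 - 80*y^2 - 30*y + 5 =2*s + y^2*(-16*s - 80) + y*(-4*s - 20) + 10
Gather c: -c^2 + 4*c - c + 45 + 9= -c^2 + 3*c + 54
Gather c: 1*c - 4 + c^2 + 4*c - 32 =c^2 + 5*c - 36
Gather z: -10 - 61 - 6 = -77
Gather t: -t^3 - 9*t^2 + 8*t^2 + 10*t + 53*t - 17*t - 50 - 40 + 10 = -t^3 - t^2 + 46*t - 80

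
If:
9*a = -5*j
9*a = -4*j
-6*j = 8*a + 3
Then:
No Solution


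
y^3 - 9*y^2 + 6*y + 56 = (y - 7)*(y - 4)*(y + 2)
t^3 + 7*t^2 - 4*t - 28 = (t - 2)*(t + 2)*(t + 7)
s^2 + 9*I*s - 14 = (s + 2*I)*(s + 7*I)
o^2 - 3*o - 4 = (o - 4)*(o + 1)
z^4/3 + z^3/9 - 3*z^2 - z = z*(z/3 + 1)*(z - 3)*(z + 1/3)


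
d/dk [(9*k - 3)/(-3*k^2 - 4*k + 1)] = 3*(9*k^2 - 6*k - 1)/(9*k^4 + 24*k^3 + 10*k^2 - 8*k + 1)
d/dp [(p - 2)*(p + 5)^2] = (p + 5)*(3*p + 1)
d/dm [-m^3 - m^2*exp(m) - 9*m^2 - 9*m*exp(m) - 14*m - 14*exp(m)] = -m^2*exp(m) - 3*m^2 - 11*m*exp(m) - 18*m - 23*exp(m) - 14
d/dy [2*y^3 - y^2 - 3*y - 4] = 6*y^2 - 2*y - 3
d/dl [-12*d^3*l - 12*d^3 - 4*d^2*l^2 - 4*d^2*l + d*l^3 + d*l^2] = d*(-12*d^2 - 8*d*l - 4*d + 3*l^2 + 2*l)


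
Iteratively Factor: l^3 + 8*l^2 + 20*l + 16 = (l + 4)*(l^2 + 4*l + 4) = (l + 2)*(l + 4)*(l + 2)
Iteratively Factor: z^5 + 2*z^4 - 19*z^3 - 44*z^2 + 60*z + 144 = (z + 3)*(z^4 - z^3 - 16*z^2 + 4*z + 48) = (z + 2)*(z + 3)*(z^3 - 3*z^2 - 10*z + 24) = (z - 2)*(z + 2)*(z + 3)*(z^2 - z - 12) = (z - 2)*(z + 2)*(z + 3)^2*(z - 4)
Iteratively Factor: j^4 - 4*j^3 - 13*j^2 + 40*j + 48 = (j - 4)*(j^3 - 13*j - 12) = (j - 4)^2*(j^2 + 4*j + 3) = (j - 4)^2*(j + 1)*(j + 3)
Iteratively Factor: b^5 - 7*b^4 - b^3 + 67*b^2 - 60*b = (b + 3)*(b^4 - 10*b^3 + 29*b^2 - 20*b) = (b - 5)*(b + 3)*(b^3 - 5*b^2 + 4*b) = b*(b - 5)*(b + 3)*(b^2 - 5*b + 4) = b*(b - 5)*(b - 1)*(b + 3)*(b - 4)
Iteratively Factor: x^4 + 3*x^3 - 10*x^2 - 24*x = (x + 2)*(x^3 + x^2 - 12*x) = (x - 3)*(x + 2)*(x^2 + 4*x) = (x - 3)*(x + 2)*(x + 4)*(x)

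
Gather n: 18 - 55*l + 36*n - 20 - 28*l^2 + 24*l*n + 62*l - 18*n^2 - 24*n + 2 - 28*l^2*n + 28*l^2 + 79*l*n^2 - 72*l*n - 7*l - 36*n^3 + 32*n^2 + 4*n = -36*n^3 + n^2*(79*l + 14) + n*(-28*l^2 - 48*l + 16)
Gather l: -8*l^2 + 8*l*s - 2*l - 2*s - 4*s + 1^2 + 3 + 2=-8*l^2 + l*(8*s - 2) - 6*s + 6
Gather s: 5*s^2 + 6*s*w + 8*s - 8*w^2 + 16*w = 5*s^2 + s*(6*w + 8) - 8*w^2 + 16*w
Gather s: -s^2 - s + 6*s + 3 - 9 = -s^2 + 5*s - 6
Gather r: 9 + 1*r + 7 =r + 16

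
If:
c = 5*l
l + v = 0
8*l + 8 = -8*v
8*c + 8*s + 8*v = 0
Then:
No Solution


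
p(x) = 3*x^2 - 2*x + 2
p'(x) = 6*x - 2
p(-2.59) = 27.30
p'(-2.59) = -17.54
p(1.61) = 6.56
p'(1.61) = 7.66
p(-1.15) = 8.27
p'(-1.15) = -8.90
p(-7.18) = 171.02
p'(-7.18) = -45.08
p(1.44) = 5.34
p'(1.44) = 6.64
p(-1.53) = 12.08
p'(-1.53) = -11.18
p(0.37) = 1.67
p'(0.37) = 0.22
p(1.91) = 9.12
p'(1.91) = 9.46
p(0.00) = 2.00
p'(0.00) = -2.00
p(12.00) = 410.00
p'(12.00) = 70.00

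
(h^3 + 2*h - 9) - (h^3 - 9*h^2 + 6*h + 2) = 9*h^2 - 4*h - 11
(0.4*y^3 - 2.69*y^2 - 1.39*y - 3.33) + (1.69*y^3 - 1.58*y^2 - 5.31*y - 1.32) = 2.09*y^3 - 4.27*y^2 - 6.7*y - 4.65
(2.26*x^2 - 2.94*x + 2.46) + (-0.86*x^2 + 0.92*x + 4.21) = 1.4*x^2 - 2.02*x + 6.67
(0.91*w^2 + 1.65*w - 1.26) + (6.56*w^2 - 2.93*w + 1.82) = 7.47*w^2 - 1.28*w + 0.56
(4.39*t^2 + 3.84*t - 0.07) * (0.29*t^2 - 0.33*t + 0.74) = 1.2731*t^4 - 0.3351*t^3 + 1.9611*t^2 + 2.8647*t - 0.0518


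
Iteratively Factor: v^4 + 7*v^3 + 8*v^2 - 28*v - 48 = (v - 2)*(v^3 + 9*v^2 + 26*v + 24) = (v - 2)*(v + 4)*(v^2 + 5*v + 6) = (v - 2)*(v + 2)*(v + 4)*(v + 3)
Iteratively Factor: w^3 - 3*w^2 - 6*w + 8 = (w + 2)*(w^2 - 5*w + 4) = (w - 4)*(w + 2)*(w - 1)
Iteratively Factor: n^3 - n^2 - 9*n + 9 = (n - 1)*(n^2 - 9) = (n - 1)*(n + 3)*(n - 3)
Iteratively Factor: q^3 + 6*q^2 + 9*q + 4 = (q + 1)*(q^2 + 5*q + 4) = (q + 1)*(q + 4)*(q + 1)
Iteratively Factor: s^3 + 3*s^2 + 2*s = (s)*(s^2 + 3*s + 2) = s*(s + 2)*(s + 1)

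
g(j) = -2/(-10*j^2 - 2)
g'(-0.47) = 1.06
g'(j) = -40*j/(-10*j^2 - 2)^2 = -10*j/(5*j^2 + 1)^2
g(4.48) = 0.01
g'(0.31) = -1.41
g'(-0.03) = 0.30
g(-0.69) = 0.30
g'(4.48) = -0.00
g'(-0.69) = 0.60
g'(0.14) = -1.16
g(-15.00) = 0.00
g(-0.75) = 0.26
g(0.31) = 0.68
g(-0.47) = 0.48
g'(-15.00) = 0.00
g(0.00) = 1.00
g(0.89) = 0.20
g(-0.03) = 1.00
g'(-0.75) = 0.52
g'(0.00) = 0.00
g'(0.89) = -0.36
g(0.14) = 0.91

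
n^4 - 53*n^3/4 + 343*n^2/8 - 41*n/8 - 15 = (n - 8)*(n - 5)*(n - 3/4)*(n + 1/2)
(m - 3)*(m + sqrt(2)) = m^2 - 3*m + sqrt(2)*m - 3*sqrt(2)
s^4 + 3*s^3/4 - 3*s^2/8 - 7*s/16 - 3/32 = (s - 3/4)*(s + 1/2)^3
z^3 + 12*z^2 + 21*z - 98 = (z - 2)*(z + 7)^2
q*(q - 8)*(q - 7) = q^3 - 15*q^2 + 56*q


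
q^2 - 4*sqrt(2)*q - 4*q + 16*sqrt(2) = (q - 4)*(q - 4*sqrt(2))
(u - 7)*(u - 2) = u^2 - 9*u + 14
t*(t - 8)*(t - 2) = t^3 - 10*t^2 + 16*t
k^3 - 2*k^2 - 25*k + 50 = (k - 5)*(k - 2)*(k + 5)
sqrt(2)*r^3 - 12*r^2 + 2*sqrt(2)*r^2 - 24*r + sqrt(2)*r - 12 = (r + 1)*(r - 6*sqrt(2))*(sqrt(2)*r + sqrt(2))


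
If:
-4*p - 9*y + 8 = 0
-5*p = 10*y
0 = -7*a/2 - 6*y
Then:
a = -96/7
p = -16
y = 8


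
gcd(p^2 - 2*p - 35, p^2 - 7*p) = p - 7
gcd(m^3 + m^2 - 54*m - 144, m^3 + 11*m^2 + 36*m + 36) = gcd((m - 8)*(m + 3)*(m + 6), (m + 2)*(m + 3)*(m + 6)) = m^2 + 9*m + 18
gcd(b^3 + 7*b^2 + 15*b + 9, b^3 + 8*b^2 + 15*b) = b + 3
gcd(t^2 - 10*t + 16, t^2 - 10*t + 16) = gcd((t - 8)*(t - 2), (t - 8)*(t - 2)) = t^2 - 10*t + 16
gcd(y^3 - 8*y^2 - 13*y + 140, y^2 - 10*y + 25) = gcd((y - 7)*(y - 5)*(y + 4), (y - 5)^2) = y - 5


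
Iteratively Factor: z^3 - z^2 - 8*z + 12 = (z + 3)*(z^2 - 4*z + 4) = (z - 2)*(z + 3)*(z - 2)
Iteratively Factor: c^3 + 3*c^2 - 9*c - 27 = (c + 3)*(c^2 - 9) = (c - 3)*(c + 3)*(c + 3)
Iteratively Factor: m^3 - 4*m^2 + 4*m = (m)*(m^2 - 4*m + 4) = m*(m - 2)*(m - 2)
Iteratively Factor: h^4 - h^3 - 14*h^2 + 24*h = (h + 4)*(h^3 - 5*h^2 + 6*h) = (h - 2)*(h + 4)*(h^2 - 3*h) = h*(h - 2)*(h + 4)*(h - 3)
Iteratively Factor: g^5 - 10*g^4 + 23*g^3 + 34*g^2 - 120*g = (g - 4)*(g^4 - 6*g^3 - g^2 + 30*g) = (g - 5)*(g - 4)*(g^3 - g^2 - 6*g) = (g - 5)*(g - 4)*(g - 3)*(g^2 + 2*g) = (g - 5)*(g - 4)*(g - 3)*(g + 2)*(g)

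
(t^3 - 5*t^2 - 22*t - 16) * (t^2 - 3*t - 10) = t^5 - 8*t^4 - 17*t^3 + 100*t^2 + 268*t + 160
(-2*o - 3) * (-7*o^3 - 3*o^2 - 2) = 14*o^4 + 27*o^3 + 9*o^2 + 4*o + 6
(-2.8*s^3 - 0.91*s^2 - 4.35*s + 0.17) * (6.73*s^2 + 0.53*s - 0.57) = -18.844*s^5 - 7.6083*s^4 - 28.1618*s^3 - 0.6427*s^2 + 2.5696*s - 0.0969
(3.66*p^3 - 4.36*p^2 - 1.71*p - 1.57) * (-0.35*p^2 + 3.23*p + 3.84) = -1.281*p^5 + 13.3478*p^4 + 0.570099999999999*p^3 - 21.7162*p^2 - 11.6375*p - 6.0288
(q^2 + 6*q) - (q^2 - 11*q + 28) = 17*q - 28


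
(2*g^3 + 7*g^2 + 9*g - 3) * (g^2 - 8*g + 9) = 2*g^5 - 9*g^4 - 29*g^3 - 12*g^2 + 105*g - 27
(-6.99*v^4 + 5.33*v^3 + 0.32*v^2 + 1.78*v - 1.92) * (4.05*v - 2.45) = -28.3095*v^5 + 38.712*v^4 - 11.7625*v^3 + 6.425*v^2 - 12.137*v + 4.704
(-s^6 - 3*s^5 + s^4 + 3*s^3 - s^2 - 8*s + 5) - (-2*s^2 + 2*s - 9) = -s^6 - 3*s^5 + s^4 + 3*s^3 + s^2 - 10*s + 14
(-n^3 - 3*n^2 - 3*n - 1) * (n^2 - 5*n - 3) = -n^5 + 2*n^4 + 15*n^3 + 23*n^2 + 14*n + 3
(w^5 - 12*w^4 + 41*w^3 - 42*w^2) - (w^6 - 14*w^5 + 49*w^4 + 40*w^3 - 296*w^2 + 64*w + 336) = -w^6 + 15*w^5 - 61*w^4 + w^3 + 254*w^2 - 64*w - 336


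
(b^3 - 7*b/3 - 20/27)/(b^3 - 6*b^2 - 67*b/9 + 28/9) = (9*b^2 - 12*b - 5)/(3*(3*b^2 - 22*b + 7))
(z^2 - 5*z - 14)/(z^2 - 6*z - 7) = (z + 2)/(z + 1)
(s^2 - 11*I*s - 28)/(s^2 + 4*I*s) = (s^2 - 11*I*s - 28)/(s*(s + 4*I))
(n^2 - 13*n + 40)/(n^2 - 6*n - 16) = (n - 5)/(n + 2)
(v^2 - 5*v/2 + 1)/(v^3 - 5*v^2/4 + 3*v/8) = 4*(v - 2)/(v*(4*v - 3))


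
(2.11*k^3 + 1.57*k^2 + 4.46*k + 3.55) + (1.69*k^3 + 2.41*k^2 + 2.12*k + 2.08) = 3.8*k^3 + 3.98*k^2 + 6.58*k + 5.63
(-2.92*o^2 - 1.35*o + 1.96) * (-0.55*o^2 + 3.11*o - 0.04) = 1.606*o^4 - 8.3387*o^3 - 5.1597*o^2 + 6.1496*o - 0.0784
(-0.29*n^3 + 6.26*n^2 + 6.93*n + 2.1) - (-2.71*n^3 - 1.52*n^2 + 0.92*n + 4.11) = 2.42*n^3 + 7.78*n^2 + 6.01*n - 2.01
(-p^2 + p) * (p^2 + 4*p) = -p^4 - 3*p^3 + 4*p^2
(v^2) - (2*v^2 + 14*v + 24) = -v^2 - 14*v - 24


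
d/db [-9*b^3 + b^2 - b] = -27*b^2 + 2*b - 1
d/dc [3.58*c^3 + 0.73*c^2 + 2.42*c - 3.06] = 10.74*c^2 + 1.46*c + 2.42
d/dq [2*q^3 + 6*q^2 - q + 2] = 6*q^2 + 12*q - 1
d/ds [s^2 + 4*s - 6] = 2*s + 4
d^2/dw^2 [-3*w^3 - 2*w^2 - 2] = -18*w - 4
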